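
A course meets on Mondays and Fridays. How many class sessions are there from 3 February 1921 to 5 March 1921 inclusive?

3 February 1921 is a Thursday.
From 3 February 1921 to 5 March 1921 is 31 days inclusive.
31 = 7 × 4 + 3, so there are 4 full weeks plus 3 extra days.
Each full week contributes 2 days from the set (Mon, Fri): 4 × 2 = 8.
The 3 extra days are Thursday, Friday, Saturday — 1 of them qualifies.
Total: 8 + 1 = 9.

9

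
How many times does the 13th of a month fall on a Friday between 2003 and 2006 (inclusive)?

Friday-the-13ths by year:
2003: Jun
2004: Feb, Aug
2005: May
2006: Jan, Oct

6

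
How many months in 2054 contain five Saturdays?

4

A month has five Saturdays exactly when Saturday falls within its first (length − 28) days.
Jan: 31 days, starts Thu → 5 of Thu, Fri, Sat ✓
Feb: 28 days, starts Sun → 5 of (none)
Mar: 31 days, starts Sun → 5 of Sun, Mon, Tue
Apr: 30 days, starts Wed → 5 of Wed, Thu
May: 31 days, starts Fri → 5 of Fri, Sat, Sun ✓
Jun: 30 days, starts Mon → 5 of Mon, Tue
Jul: 31 days, starts Wed → 5 of Wed, Thu, Fri
Aug: 31 days, starts Sat → 5 of Sat, Sun, Mon ✓
Sep: 30 days, starts Tue → 5 of Tue, Wed
Oct: 31 days, starts Thu → 5 of Thu, Fri, Sat ✓
Nov: 30 days, starts Sun → 5 of Sun, Mon
Dec: 31 days, starts Tue → 5 of Tue, Wed, Thu
Months with five Saturdays: Jan, May, Aug, Oct.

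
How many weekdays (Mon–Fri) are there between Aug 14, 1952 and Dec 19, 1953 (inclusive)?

Aug 14, 1952 is a Thursday.
From Aug 14, 1952 to Dec 19, 1953 is 493 days inclusive.
493 = 7 × 70 + 3, so there are 70 full weeks plus 3 extra days.
Each full week contributes 5 weekdays (Mon–Fri): 70 × 5 = 350.
The 3 extra days are Thursday, Friday, Saturday — 2 of them qualify.
Total: 350 + 2 = 352.

352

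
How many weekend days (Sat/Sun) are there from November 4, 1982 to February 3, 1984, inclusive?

130

November 4, 1982 is a Thursday.
The range spans 457 days (inclusive of both endpoints).
457 = 7 × 65 + 2, so there are 65 full weeks plus 2 extra days.
Each full week contributes 2 weekend days (Sat, Sun): 65 × 2 = 130.
The 2 extra days are Thursday, Friday — none qualify.
Total: 130 + 0 = 130.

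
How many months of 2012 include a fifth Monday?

5

A month has five Mondays exactly when Monday falls within its first (length − 28) days.
Jan: 31 days, starts Sun → 5 of Sun, Mon, Tue ✓
Feb: 29 days, starts Wed → 5 of Wed
Mar: 31 days, starts Thu → 5 of Thu, Fri, Sat
Apr: 30 days, starts Sun → 5 of Sun, Mon ✓
May: 31 days, starts Tue → 5 of Tue, Wed, Thu
Jun: 30 days, starts Fri → 5 of Fri, Sat
Jul: 31 days, starts Sun → 5 of Sun, Mon, Tue ✓
Aug: 31 days, starts Wed → 5 of Wed, Thu, Fri
Sep: 30 days, starts Sat → 5 of Sat, Sun
Oct: 31 days, starts Mon → 5 of Mon, Tue, Wed ✓
Nov: 30 days, starts Thu → 5 of Thu, Fri
Dec: 31 days, starts Sat → 5 of Sat, Sun, Mon ✓
Months with five Mondays: Jan, Apr, Jul, Oct, Dec.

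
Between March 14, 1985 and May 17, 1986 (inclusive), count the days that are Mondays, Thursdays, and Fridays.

185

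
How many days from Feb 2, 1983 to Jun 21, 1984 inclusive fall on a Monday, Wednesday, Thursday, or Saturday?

290

Feb 2, 1983 is a Wednesday.
From Feb 2, 1983 to Jun 21, 1984 is 506 days inclusive.
506 = 7 × 72 + 2, so there are 72 full weeks plus 2 extra days.
Each full week contributes 4 days from the set (Mon, Wed, Thu, Sat): 72 × 4 = 288.
The 2 extra days are Wednesday, Thursday — 2 of them qualify.
Total: 288 + 2 = 290.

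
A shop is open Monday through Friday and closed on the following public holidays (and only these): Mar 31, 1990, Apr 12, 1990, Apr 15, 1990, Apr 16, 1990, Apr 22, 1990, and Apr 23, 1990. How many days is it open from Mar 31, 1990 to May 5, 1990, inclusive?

22 working days

Mar 31, 1990 is a Saturday.
That's 36 days from start to end, counting both.
36 = 7 × 5 + 1, so there are 5 full weeks plus 1 extra day.
Each full week contributes 5 weekdays (Mon–Fri): 5 × 5 = 25.
The 1 extra day is Saturday — none qualify.
Total: 25 + 0 = 25.
Holidays: Mar 31, 1990 (Sat); Apr 12, 1990 (Thu); Apr 15, 1990 (Sun); Apr 16, 1990 (Mon); Apr 22, 1990 (Sun); Apr 23, 1990 (Mon).
3 of the 6 holidays fall on weekdays; the rest are weekends and were already excluded.
Business days: 25 − 3 = 22.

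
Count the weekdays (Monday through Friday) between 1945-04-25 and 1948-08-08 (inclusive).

1945-04-25 is a Wednesday.
From 1945-04-25 to 1948-08-08 is 1202 days inclusive.
1202 = 7 × 171 + 5, so there are 171 full weeks plus 5 extra days.
Each full week contributes 5 weekdays (Mon–Fri): 171 × 5 = 855.
The 5 extra days are Wednesday, Thursday, Friday, Saturday, Sunday — 3 of them qualify.
Total: 855 + 3 = 858.

858 weekdays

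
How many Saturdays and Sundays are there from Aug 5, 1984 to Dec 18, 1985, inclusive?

143

Aug 5, 1984 is a Sunday.
That's 501 days from start to end, counting both.
501 = 7 × 71 + 4, so there are 71 full weeks plus 4 extra days.
Each full week contributes 2 weekend days (Sat, Sun): 71 × 2 = 142.
The 4 extra days are Sunday, Monday, Tuesday, Wednesday — 1 of them qualifies.
Total: 142 + 1 = 143.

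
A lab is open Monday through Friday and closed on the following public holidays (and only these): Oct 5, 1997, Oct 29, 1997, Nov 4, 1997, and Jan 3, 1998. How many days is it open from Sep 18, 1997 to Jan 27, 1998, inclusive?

92 working days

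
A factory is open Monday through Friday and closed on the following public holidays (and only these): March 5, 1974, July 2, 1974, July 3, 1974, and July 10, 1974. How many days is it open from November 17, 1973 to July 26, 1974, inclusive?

176

November 17, 1973 is a Saturday.
From November 17, 1973 to July 26, 1974 is 252 days inclusive.
252 = 7 × 36, so the span is exactly 36 full weeks.
Each full week contributes 5 weekdays (Mon–Fri): 36 × 5 = 180.
Total: 180.
Holidays: March 5, 1974 (Tue); July 2, 1974 (Tue); July 3, 1974 (Wed); July 10, 1974 (Wed).
All 4 holidays fall on weekdays, so subtract 4.
Business days: 180 − 4 = 176.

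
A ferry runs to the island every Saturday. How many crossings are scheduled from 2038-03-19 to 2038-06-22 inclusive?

2038-03-19 is a Friday.
That's 96 days from start to end, counting both.
96 = 7 × 13 + 5, so there are 13 full weeks plus 5 extra days.
Each full week contributes one Saturday: 13 so far.
The 5 extra days are Friday, Saturday, Sunday, Monday, Tuesday — 1 of them qualifies.
Total: 13 + 1 = 14.

14 Saturdays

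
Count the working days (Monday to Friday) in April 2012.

21

Apr 1, 2012 is a Sunday.
That's 30 days from start to end, counting both.
30 = 7 × 4 + 2, so there are 4 full weeks plus 2 extra days.
Each full week contributes 5 weekdays (Mon–Fri): 4 × 5 = 20.
The 2 extra days are Sun, Mon — 1 of them qualifies.
Total: 20 + 1 = 21.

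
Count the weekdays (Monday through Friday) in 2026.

261 weekdays

2026-01-01 is a Thursday.
The range spans 365 days (inclusive of both endpoints).
365 = 7 × 52 + 1, so there are 52 full weeks plus 1 extra day.
Each full week contributes 5 weekdays (Mon–Fri): 52 × 5 = 260.
The 1 extra day is Thu — 1 of them qualifies.
Total: 260 + 1 = 261.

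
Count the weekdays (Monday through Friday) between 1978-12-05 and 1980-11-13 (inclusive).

508 weekdays

1978-12-05 is a Tuesday.
From 1978-12-05 to 1980-11-13 is 710 days inclusive.
710 = 7 × 101 + 3, so there are 101 full weeks plus 3 extra days.
Each full week contributes 5 weekdays (Mon–Fri): 101 × 5 = 505.
The 3 extra days are Tue, Wed, Thu — 3 of them qualify.
Total: 505 + 3 = 508.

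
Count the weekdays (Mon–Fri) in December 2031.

23

Dec 1, 2031 is a Monday.
The range spans 31 days (inclusive of both endpoints).
31 = 7 × 4 + 3, so there are 4 full weeks plus 3 extra days.
Each full week contributes 5 weekdays (Mon–Fri): 4 × 5 = 20.
The 3 extra days are Mon, Tue, Wed — 3 of them qualify.
Total: 20 + 3 = 23.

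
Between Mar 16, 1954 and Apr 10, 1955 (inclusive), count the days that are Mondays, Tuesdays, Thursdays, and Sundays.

Mar 16, 1954 is a Tuesday.
The range spans 391 days (inclusive of both endpoints).
391 = 7 × 55 + 6, so there are 55 full weeks plus 6 extra days.
Each full week contributes 4 days from the set (Mon, Tue, Thu, Sun): 55 × 4 = 220.
The 6 extra days are Tue, Wed, Thu, Fri, Sat, Sun — 3 of them qualify.
Total: 220 + 3 = 223.

223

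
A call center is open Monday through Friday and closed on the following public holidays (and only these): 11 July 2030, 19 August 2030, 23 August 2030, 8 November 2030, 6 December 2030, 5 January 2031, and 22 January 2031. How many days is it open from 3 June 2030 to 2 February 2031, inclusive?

3 June 2030 is a Monday.
That's 245 days from start to end, counting both.
245 = 7 × 35, so the span is exactly 35 full weeks.
Each full week contributes 5 weekdays (Mon–Fri): 35 × 5 = 175.
Total: 175.
Holidays: 11 July 2030 (Thu); 19 August 2030 (Mon); 23 August 2030 (Fri); 8 November 2030 (Fri); 6 December 2030 (Fri); 5 January 2031 (Sun); 22 January 2031 (Wed).
6 of the 7 holidays fall on weekdays; the rest are weekends and were already excluded.
Business days: 175 − 6 = 169.

169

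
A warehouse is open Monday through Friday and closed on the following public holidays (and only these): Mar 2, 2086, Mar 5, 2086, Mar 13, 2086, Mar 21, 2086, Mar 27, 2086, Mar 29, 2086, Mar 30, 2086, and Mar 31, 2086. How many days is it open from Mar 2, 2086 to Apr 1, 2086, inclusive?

Mar 2, 2086 is a Saturday.
From Mar 2, 2086 to Apr 1, 2086 is 31 days inclusive.
31 = 7 × 4 + 3, so there are 4 full weeks plus 3 extra days.
Each full week contributes 5 weekdays (Mon–Fri): 4 × 5 = 20.
The 3 extra days are Sat, Sun, Mon — 1 of them qualifies.
Total: 20 + 1 = 21.
Holidays: Mar 2, 2086 (Sat); Mar 5, 2086 (Tue); Mar 13, 2086 (Wed); Mar 21, 2086 (Thu); Mar 27, 2086 (Wed); Mar 29, 2086 (Fri); Mar 30, 2086 (Sat); Mar 31, 2086 (Sun).
5 of the 8 holidays fall on weekdays; the rest are weekends and were already excluded.
Business days: 21 − 5 = 16.

16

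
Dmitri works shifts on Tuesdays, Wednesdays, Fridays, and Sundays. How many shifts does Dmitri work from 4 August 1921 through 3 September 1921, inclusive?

4 August 1921 is a Thursday.
The range spans 31 days (inclusive of both endpoints).
31 = 7 × 4 + 3, so there are 4 full weeks plus 3 extra days.
Each full week contributes 4 days from the set (Tue, Wed, Fri, Sun): 4 × 4 = 16.
The 3 extra days are Thu, Fri, Sat — 1 of them qualifies.
Total: 16 + 1 = 17.

17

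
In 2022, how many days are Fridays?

1 January 2022 is a Saturday.
That's 365 days from start to end, counting both.
365 = 7 × 52 + 1, so there are 52 full weeks plus 1 extra day.
Each full week contributes one Friday: 52 so far.
The 1 extra day is Sat — none qualify.
Total: 52 + 0 = 52.

52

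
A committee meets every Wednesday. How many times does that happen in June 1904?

1904-06-01 is a Wednesday.
From 1904-06-01 to 1904-06-30 is 30 days inclusive.
30 = 7 × 4 + 2, so there are 4 full weeks plus 2 extra days.
Each full week contributes one Wednesday: 4 so far.
The 2 extra days are Wed, Thu — 1 of them qualifies.
Total: 4 + 1 = 5.

5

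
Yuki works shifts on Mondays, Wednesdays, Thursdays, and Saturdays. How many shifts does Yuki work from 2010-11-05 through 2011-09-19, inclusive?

182

2010-11-05 is a Friday.
That's 319 days from start to end, counting both.
319 = 7 × 45 + 4, so there are 45 full weeks plus 4 extra days.
Each full week contributes 4 days from the set (Mon, Wed, Thu, Sat): 45 × 4 = 180.
The 4 extra days are Friday, Saturday, Sunday, Monday — 2 of them qualify.
Total: 180 + 2 = 182.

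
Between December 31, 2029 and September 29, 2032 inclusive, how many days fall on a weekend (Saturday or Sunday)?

286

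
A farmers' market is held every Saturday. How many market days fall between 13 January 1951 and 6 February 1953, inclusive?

13 January 1951 is a Saturday.
From 13 January 1951 to 6 February 1953 is 756 days inclusive.
756 = 7 × 108, so the span is exactly 108 full weeks.
Each full week contributes one Saturday: 108 so far.

108 Saturdays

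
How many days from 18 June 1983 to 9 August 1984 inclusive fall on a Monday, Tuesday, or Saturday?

18 June 1983 is a Saturday.
From 18 June 1983 to 9 August 1984 is 419 days inclusive.
419 = 7 × 59 + 6, so there are 59 full weeks plus 6 extra days.
Each full week contributes 3 days from the set (Mon, Tue, Sat): 59 × 3 = 177.
The 6 extra days are Sat, Sun, Mon, Tue, Wed, Thu — 3 of them qualify.
Total: 177 + 3 = 180.

180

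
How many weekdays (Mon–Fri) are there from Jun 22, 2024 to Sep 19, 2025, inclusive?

325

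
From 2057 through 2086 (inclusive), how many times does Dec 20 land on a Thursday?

5

Day of week of December 20 in each year:
2057: Thu ✓, 2058: Fri, 2059: Sat, 2060: Mon, 2061: Tue, 2062: Wed, 2063: Thu ✓, 2064: Sat, 2065: Sun, 2066: Mon, 2067: Tue, 2068: Thu ✓, 2069: Fri, 2070: Sat, 2071: Sun, 2072: Tue, 2073: Wed, 2074: Thu ✓, 2075: Fri, 2076: Sun, 2077: Mon, 2078: Tue, 2079: Wed, 2080: Fri, 2081: Sat, 2082: Sun, 2083: Mon, 2084: Wed, 2085: Thu ✓, 2086: Fri
Thursdays: 2057, 2063, 2068, 2074, 2085.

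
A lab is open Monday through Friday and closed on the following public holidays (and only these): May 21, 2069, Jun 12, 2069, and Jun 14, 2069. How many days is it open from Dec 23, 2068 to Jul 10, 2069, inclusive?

Dec 23, 2068 is a Sunday.
That's 200 days from start to end, counting both.
200 = 7 × 28 + 4, so there are 28 full weeks plus 4 extra days.
Each full week contributes 5 weekdays (Mon–Fri): 28 × 5 = 140.
The 4 extra days are Sun, Mon, Tue, Wed — 3 of them qualify.
Total: 140 + 3 = 143.
Holidays: May 21, 2069 (Tue); Jun 12, 2069 (Wed); Jun 14, 2069 (Fri).
All 3 holidays fall on weekdays, so subtract 3.
Business days: 143 − 3 = 140.

140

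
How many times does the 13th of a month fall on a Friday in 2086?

2

The 13th falls on a Friday when the month's 13th has weekday Fri.
Jan 13 is Sun; Feb 13 is Wed; Mar 13 is Wed; Apr 13 is Sat; May 13 is Mon; Jun 13 is Thu; Jul 13 is Sat; Aug 13 is Tue; Sep 13 is Fri ✓; Oct 13 is Sun; Nov 13 is Wed; Dec 13 is Fri ✓.
Friday the 13ths: Sep, Dec.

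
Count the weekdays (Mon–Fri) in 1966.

Jan 1, 1966 is a Saturday.
That's 365 days from start to end, counting both.
365 = 7 × 52 + 1, so there are 52 full weeks plus 1 extra day.
Each full week contributes 5 weekdays (Mon–Fri): 52 × 5 = 260.
The 1 extra day is Sat — none qualify.
Total: 260 + 0 = 260.

260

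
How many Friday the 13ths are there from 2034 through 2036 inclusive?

5

Friday-the-13ths by year:
2034: Jan, Oct
2035: Apr, Jul
2036: Jun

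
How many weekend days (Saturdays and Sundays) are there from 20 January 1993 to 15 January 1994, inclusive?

103

20 January 1993 is a Wednesday.
That's 361 days from start to end, counting both.
361 = 7 × 51 + 4, so there are 51 full weeks plus 4 extra days.
Each full week contributes 2 weekend days (Sat, Sun): 51 × 2 = 102.
The 4 extra days are Wed, Thu, Fri, Sat — 1 of them qualifies.
Total: 102 + 1 = 103.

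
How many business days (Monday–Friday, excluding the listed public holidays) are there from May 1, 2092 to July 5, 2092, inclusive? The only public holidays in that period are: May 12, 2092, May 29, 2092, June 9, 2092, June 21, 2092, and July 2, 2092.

May 1, 2092 is a Thursday.
From May 1, 2092 to July 5, 2092 is 66 days inclusive.
66 = 7 × 9 + 3, so there are 9 full weeks plus 3 extra days.
Each full week contributes 5 weekdays (Mon–Fri): 9 × 5 = 45.
The 3 extra days are Thursday, Friday, Saturday — 2 of them qualify.
Total: 45 + 2 = 47.
Holidays: May 12, 2092 (Mon); May 29, 2092 (Thu); June 9, 2092 (Mon); June 21, 2092 (Sat); July 2, 2092 (Wed).
4 of the 5 holidays fall on weekdays; the rest are weekends and were already excluded.
Business days: 47 − 4 = 43.

43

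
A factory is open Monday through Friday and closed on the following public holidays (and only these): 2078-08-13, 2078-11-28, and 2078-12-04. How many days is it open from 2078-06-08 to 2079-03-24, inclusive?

207

2078-06-08 is a Wednesday.
That's 290 days from start to end, counting both.
290 = 7 × 41 + 3, so there are 41 full weeks plus 3 extra days.
Each full week contributes 5 weekdays (Mon–Fri): 41 × 5 = 205.
The 3 extra days are Wednesday, Thursday, Friday — 3 of them qualify.
Total: 205 + 3 = 208.
Holidays: 2078-08-13 (Sat); 2078-11-28 (Mon); 2078-12-04 (Sun).
1 of the 3 holidays fall on weekdays; the rest are weekends and were already excluded.
Business days: 208 − 1 = 207.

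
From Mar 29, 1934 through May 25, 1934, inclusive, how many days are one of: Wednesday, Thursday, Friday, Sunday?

34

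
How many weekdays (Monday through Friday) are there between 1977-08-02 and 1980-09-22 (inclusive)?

1977-08-02 is a Tuesday.
From 1977-08-02 to 1980-09-22 is 1148 days inclusive.
1148 = 7 × 164, so the span is exactly 164 full weeks.
Each full week contributes 5 weekdays (Mon–Fri): 164 × 5 = 820.
Total: 820.

820 weekdays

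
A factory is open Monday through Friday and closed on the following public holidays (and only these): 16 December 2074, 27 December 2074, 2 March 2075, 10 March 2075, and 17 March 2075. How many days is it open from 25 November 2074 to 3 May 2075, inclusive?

114

25 November 2074 is a Sunday.
From 25 November 2074 to 3 May 2075 is 160 days inclusive.
160 = 7 × 22 + 6, so there are 22 full weeks plus 6 extra days.
Each full week contributes 5 weekdays (Mon–Fri): 22 × 5 = 110.
The 6 extra days are Sun, Mon, Tue, Wed, Thu, Fri — 5 of them qualify.
Total: 110 + 5 = 115.
Holidays: 16 December 2074 (Sun); 27 December 2074 (Thu); 2 March 2075 (Sat); 10 March 2075 (Sun); 17 March 2075 (Sun).
1 of the 5 holidays fall on weekdays; the rest are weekends and were already excluded.
Business days: 115 − 1 = 114.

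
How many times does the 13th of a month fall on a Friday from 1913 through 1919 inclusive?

11

Friday-the-13ths by year:
1913: Jun
1914: Feb, Mar, Nov
1915: Aug
1916: Oct
1917: Apr, Jul
1918: Sep, Dec
1919: Jun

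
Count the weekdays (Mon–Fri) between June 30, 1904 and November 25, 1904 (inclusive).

107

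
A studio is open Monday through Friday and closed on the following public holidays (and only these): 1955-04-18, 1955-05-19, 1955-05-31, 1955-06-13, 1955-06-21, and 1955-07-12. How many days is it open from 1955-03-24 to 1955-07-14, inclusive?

75

1955-03-24 is a Thursday.
That's 113 days from start to end, counting both.
113 = 7 × 16 + 1, so there are 16 full weeks plus 1 extra day.
Each full week contributes 5 weekdays (Mon–Fri): 16 × 5 = 80.
The 1 extra day is Thursday — 1 of them qualifies.
Total: 80 + 1 = 81.
Holidays: 1955-04-18 (Mon); 1955-05-19 (Thu); 1955-05-31 (Tue); 1955-06-13 (Mon); 1955-06-21 (Tue); 1955-07-12 (Tue).
All 6 holidays fall on weekdays, so subtract 6.
Business days: 81 − 6 = 75.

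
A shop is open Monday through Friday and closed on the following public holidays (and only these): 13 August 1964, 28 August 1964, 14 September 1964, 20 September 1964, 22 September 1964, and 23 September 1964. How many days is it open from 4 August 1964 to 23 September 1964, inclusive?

32 business days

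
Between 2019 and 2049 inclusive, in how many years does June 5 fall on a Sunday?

Day of week of June 5 in each year:
2019: Wed, 2020: Fri, 2021: Sat, 2022: Sun ✓, 2023: Mon, 2024: Wed, 2025: Thu, 2026: Fri, 2027: Sat, 2028: Mon, 2029: Tue, 2030: Wed, 2031: Thu, 2032: Sat, 2033: Sun ✓, 2034: Mon, 2035: Tue, 2036: Thu, 2037: Fri, 2038: Sat, 2039: Sun ✓, 2040: Tue, 2041: Wed, 2042: Thu, 2043: Fri, 2044: Sun ✓, 2045: Mon, 2046: Tue, 2047: Wed, 2048: Fri, 2049: Sat
Sundays: 2022, 2033, 2039, 2044.

4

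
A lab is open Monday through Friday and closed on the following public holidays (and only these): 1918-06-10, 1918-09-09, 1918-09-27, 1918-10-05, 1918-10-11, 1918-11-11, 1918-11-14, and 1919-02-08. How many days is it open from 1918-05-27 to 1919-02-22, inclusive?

189 working days

1918-05-27 is a Monday.
The range spans 272 days (inclusive of both endpoints).
272 = 7 × 38 + 6, so there are 38 full weeks plus 6 extra days.
Each full week contributes 5 weekdays (Mon–Fri): 38 × 5 = 190.
The 6 extra days are Monday, Tuesday, Wednesday, Thursday, Friday, Saturday — 5 of them qualify.
Total: 190 + 5 = 195.
Holidays: 1918-06-10 (Mon); 1918-09-09 (Mon); 1918-09-27 (Fri); 1918-10-05 (Sat); 1918-10-11 (Fri); 1918-11-11 (Mon); 1918-11-14 (Thu); 1919-02-08 (Sat).
6 of the 8 holidays fall on weekdays; the rest are weekends and were already excluded.
Business days: 195 − 6 = 189.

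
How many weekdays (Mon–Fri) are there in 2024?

262

1 January 2024 is a Monday.
The range spans 366 days (inclusive of both endpoints).
366 = 7 × 52 + 2, so there are 52 full weeks plus 2 extra days.
Each full week contributes 5 weekdays (Mon–Fri): 52 × 5 = 260.
The 2 extra days are Mon, Tue — 2 of them qualify.
Total: 260 + 2 = 262.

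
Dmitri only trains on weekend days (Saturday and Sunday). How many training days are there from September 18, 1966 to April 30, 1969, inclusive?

September 18, 1966 is a Sunday.
From September 18, 1966 to April 30, 1969 is 956 days inclusive.
956 = 7 × 136 + 4, so there are 136 full weeks plus 4 extra days.
Each full week contributes 2 weekend days (Sat, Sun): 136 × 2 = 272.
The 4 extra days are Sun, Mon, Tue, Wed — 1 of them qualifies.
Total: 272 + 1 = 273.

273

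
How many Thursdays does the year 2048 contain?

53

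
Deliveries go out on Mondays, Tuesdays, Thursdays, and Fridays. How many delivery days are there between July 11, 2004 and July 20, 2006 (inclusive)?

423

July 11, 2004 is a Sunday.
From July 11, 2004 to July 20, 2006 is 740 days inclusive.
740 = 7 × 105 + 5, so there are 105 full weeks plus 5 extra days.
Each full week contributes 4 days from the set (Mon, Tue, Thu, Fri): 105 × 4 = 420.
The 5 extra days are Sunday, Monday, Tuesday, Wednesday, Thursday — 3 of them qualify.
Total: 420 + 3 = 423.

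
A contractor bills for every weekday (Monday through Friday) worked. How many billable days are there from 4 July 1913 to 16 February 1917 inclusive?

4 July 1913 is a Friday.
The range spans 1324 days (inclusive of both endpoints).
1324 = 7 × 189 + 1, so there are 189 full weeks plus 1 extra day.
Each full week contributes 5 weekdays (Mon–Fri): 189 × 5 = 945.
The 1 extra day is Fri — 1 of them qualifies.
Total: 945 + 1 = 946.

946 weekdays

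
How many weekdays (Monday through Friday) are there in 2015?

1 January 2015 is a Thursday.
From 1 January 2015 to 31 December 2015 is 365 days inclusive.
365 = 7 × 52 + 1, so there are 52 full weeks plus 1 extra day.
Each full week contributes 5 weekdays (Mon–Fri): 52 × 5 = 260.
The 1 extra day is Thursday — 1 of them qualifies.
Total: 260 + 1 = 261.

261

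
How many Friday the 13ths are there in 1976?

2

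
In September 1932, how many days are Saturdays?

1 September 1932 is a Thursday.
From 1 September 1932 to 30 September 1932 is 30 days inclusive.
30 = 7 × 4 + 2, so there are 4 full weeks plus 2 extra days.
Each full week contributes one Saturday: 4 so far.
The 2 extra days are Thursday, Friday — none qualify.
Total: 4 + 0 = 4.

4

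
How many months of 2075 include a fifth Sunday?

A month has five Sundays exactly when Sunday falls within its first (length − 28) days.
Jan: 31 days, starts Tue → 5 of Tue, Wed, Thu
Feb: 28 days, starts Fri → 5 of (none)
Mar: 31 days, starts Fri → 5 of Fri, Sat, Sun ✓
Apr: 30 days, starts Mon → 5 of Mon, Tue
May: 31 days, starts Wed → 5 of Wed, Thu, Fri
Jun: 30 days, starts Sat → 5 of Sat, Sun ✓
Jul: 31 days, starts Mon → 5 of Mon, Tue, Wed
Aug: 31 days, starts Thu → 5 of Thu, Fri, Sat
Sep: 30 days, starts Sun → 5 of Sun, Mon ✓
Oct: 31 days, starts Tue → 5 of Tue, Wed, Thu
Nov: 30 days, starts Fri → 5 of Fri, Sat
Dec: 31 days, starts Sun → 5 of Sun, Mon, Tue ✓
Months with five Sundays: Mar, Jun, Sep, Dec.

4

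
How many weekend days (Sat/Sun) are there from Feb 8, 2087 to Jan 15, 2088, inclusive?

98

Feb 8, 2087 is a Saturday.
From Feb 8, 2087 to Jan 15, 2088 is 342 days inclusive.
342 = 7 × 48 + 6, so there are 48 full weeks plus 6 extra days.
Each full week contributes 2 weekend days (Sat, Sun): 48 × 2 = 96.
The 6 extra days are Sat, Sun, Mon, Tue, Wed, Thu — 2 of them qualify.
Total: 96 + 2 = 98.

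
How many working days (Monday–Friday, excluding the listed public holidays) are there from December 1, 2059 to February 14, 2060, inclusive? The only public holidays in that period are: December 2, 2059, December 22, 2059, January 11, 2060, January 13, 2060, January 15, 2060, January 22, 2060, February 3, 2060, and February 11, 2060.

48 working days

December 1, 2059 is a Monday.
The range spans 76 days (inclusive of both endpoints).
76 = 7 × 10 + 6, so there are 10 full weeks plus 6 extra days.
Each full week contributes 5 weekdays (Mon–Fri): 10 × 5 = 50.
The 6 extra days are Mon, Tue, Wed, Thu, Fri, Sat — 5 of them qualify.
Total: 50 + 5 = 55.
Holidays: December 2, 2059 (Tue); December 22, 2059 (Mon); January 11, 2060 (Sun); January 13, 2060 (Tue); January 15, 2060 (Thu); January 22, 2060 (Thu); February 3, 2060 (Tue); February 11, 2060 (Wed).
7 of the 8 holidays fall on weekdays; the rest are weekends and were already excluded.
Business days: 55 − 7 = 48.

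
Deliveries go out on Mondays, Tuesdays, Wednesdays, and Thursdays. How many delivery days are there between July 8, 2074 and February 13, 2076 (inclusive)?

July 8, 2074 is a Sunday.
The range spans 586 days (inclusive of both endpoints).
586 = 7 × 83 + 5, so there are 83 full weeks plus 5 extra days.
Each full week contributes 4 days from the set (Mon, Tue, Wed, Thu): 83 × 4 = 332.
The 5 extra days are Sun, Mon, Tue, Wed, Thu — 4 of them qualify.
Total: 332 + 4 = 336.

336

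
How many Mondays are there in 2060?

52

Jan 1, 2060 is a Thursday.
That's 366 days from start to end, counting both.
366 = 7 × 52 + 2, so there are 52 full weeks plus 2 extra days.
Each full week contributes one Monday: 52 so far.
The 2 extra days are Thu, Fri — none qualify.
Total: 52 + 0 = 52.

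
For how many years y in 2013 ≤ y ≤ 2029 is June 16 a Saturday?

2

Day of week of June 16 in each year:
2013: Sun, 2014: Mon, 2015: Tue, 2016: Thu, 2017: Fri, 2018: Sat ✓, 2019: Sun, 2020: Tue, 2021: Wed, 2022: Thu, 2023: Fri, 2024: Sun, 2025: Mon, 2026: Tue, 2027: Wed, 2028: Fri, 2029: Sat ✓
Saturdays: 2018, 2029.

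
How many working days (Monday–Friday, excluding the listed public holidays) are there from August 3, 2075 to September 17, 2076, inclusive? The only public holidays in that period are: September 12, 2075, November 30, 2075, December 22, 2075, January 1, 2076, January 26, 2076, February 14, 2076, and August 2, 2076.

291

August 3, 2075 is a Saturday.
The range spans 412 days (inclusive of both endpoints).
412 = 7 × 58 + 6, so there are 58 full weeks plus 6 extra days.
Each full week contributes 5 weekdays (Mon–Fri): 58 × 5 = 290.
The 6 extra days are Sat, Sun, Mon, Tue, Wed, Thu — 4 of them qualify.
Total: 290 + 4 = 294.
Holidays: September 12, 2075 (Thu); November 30, 2075 (Sat); December 22, 2075 (Sun); January 1, 2076 (Wed); January 26, 2076 (Sun); February 14, 2076 (Fri); August 2, 2076 (Sun).
3 of the 7 holidays fall on weekdays; the rest are weekends and were already excluded.
Business days: 294 − 3 = 291.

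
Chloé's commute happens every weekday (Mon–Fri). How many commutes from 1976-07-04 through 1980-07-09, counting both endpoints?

1976-07-04 is a Sunday.
The range spans 1467 days (inclusive of both endpoints).
1467 = 7 × 209 + 4, so there are 209 full weeks plus 4 extra days.
Each full week contributes 5 weekdays (Mon–Fri): 209 × 5 = 1045.
The 4 extra days are Sun, Mon, Tue, Wed — 3 of them qualify.
Total: 1045 + 3 = 1048.

1048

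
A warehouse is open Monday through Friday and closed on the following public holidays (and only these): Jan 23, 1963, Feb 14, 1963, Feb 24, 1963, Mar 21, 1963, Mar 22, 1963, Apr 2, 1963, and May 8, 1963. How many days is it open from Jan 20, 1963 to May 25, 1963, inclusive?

Jan 20, 1963 is a Sunday.
That's 126 days from start to end, counting both.
126 = 7 × 18, so the span is exactly 18 full weeks.
Each full week contributes 5 weekdays (Mon–Fri): 18 × 5 = 90.
Total: 90.
Holidays: Jan 23, 1963 (Wed); Feb 14, 1963 (Thu); Feb 24, 1963 (Sun); Mar 21, 1963 (Thu); Mar 22, 1963 (Fri); Apr 2, 1963 (Tue); May 8, 1963 (Wed).
6 of the 7 holidays fall on weekdays; the rest are weekends and were already excluded.
Business days: 90 − 6 = 84.

84 business days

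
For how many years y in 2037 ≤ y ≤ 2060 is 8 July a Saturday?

Day of week of July 8 in each year:
2037: Wed, 2038: Thu, 2039: Fri, 2040: Sun, 2041: Mon, 2042: Tue, 2043: Wed, 2044: Fri, 2045: Sat ✓, 2046: Sun, 2047: Mon, 2048: Wed, 2049: Thu, 2050: Fri, 2051: Sat ✓, 2052: Mon, 2053: Tue, 2054: Wed, 2055: Thu, 2056: Sat ✓, 2057: Sun, 2058: Mon, 2059: Tue, 2060: Thu
Saturdays: 2045, 2051, 2056.

3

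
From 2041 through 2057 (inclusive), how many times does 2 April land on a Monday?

Day of week of April 2 in each year:
2041: Tue, 2042: Wed, 2043: Thu, 2044: Sat, 2045: Sun, 2046: Mon ✓, 2047: Tue, 2048: Thu, 2049: Fri, 2050: Sat, 2051: Sun, 2052: Tue, 2053: Wed, 2054: Thu, 2055: Fri, 2056: Sun, 2057: Mon ✓
Mondays: 2046, 2057.

2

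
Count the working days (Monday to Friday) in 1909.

261 weekdays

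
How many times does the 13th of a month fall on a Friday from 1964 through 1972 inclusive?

14

Friday-the-13ths by year:
1964: Mar, Nov
1965: Aug
1966: May
1967: Jan, Oct
1968: Sep, Dec
1969: Jun
1970: Feb, Mar, Nov
1971: Aug
1972: Oct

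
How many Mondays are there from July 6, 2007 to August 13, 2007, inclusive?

July 6, 2007 is a Friday.
From July 6, 2007 to August 13, 2007 is 39 days inclusive.
39 = 7 × 5 + 4, so there are 5 full weeks plus 4 extra days.
Each full week contributes one Monday: 5 so far.
The 4 extra days are Fri, Sat, Sun, Mon — 1 of them qualifies.
Total: 5 + 1 = 6.

6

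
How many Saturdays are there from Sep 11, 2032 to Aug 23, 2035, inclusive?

Sep 11, 2032 is a Saturday.
From Sep 11, 2032 to Aug 23, 2035 is 1077 days inclusive.
1077 = 7 × 153 + 6, so there are 153 full weeks plus 6 extra days.
Each full week contributes one Saturday: 153 so far.
The 6 extra days are Sat, Sun, Mon, Tue, Wed, Thu — 1 of them qualifies.
Total: 153 + 1 = 154.

154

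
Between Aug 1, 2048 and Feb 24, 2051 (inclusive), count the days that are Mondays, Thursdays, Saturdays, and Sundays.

Aug 1, 2048 is a Saturday.
That's 938 days from start to end, counting both.
938 = 7 × 134, so the span is exactly 134 full weeks.
Each full week contributes 4 days from the set (Mon, Thu, Sat, Sun): 134 × 4 = 536.

536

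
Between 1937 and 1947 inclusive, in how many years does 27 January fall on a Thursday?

Day of week of January 27 in each year:
1937: Wed, 1938: Thu ✓, 1939: Fri, 1940: Sat, 1941: Mon, 1942: Tue, 1943: Wed, 1944: Thu ✓, 1945: Sat, 1946: Sun, 1947: Mon
Thursdays: 1938, 1944.

2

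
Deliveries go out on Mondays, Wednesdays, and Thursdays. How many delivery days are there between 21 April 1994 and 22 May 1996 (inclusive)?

21 April 1994 is a Thursday.
That's 763 days from start to end, counting both.
763 = 7 × 109, so the span is exactly 109 full weeks.
Each full week contributes 3 days from the set (Mon, Wed, Thu): 109 × 3 = 327.
Total: 327.

327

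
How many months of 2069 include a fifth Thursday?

A month has five Thursdays exactly when Thursday falls within its first (length − 28) days.
Jan: 31 days, starts Tue → 5 of Tue, Wed, Thu ✓
Feb: 28 days, starts Fri → 5 of (none)
Mar: 31 days, starts Fri → 5 of Fri, Sat, Sun
Apr: 30 days, starts Mon → 5 of Mon, Tue
May: 31 days, starts Wed → 5 of Wed, Thu, Fri ✓
Jun: 30 days, starts Sat → 5 of Sat, Sun
Jul: 31 days, starts Mon → 5 of Mon, Tue, Wed
Aug: 31 days, starts Thu → 5 of Thu, Fri, Sat ✓
Sep: 30 days, starts Sun → 5 of Sun, Mon
Oct: 31 days, starts Tue → 5 of Tue, Wed, Thu ✓
Nov: 30 days, starts Fri → 5 of Fri, Sat
Dec: 31 days, starts Sun → 5 of Sun, Mon, Tue
Months with five Thursdays: Jan, May, Aug, Oct.

4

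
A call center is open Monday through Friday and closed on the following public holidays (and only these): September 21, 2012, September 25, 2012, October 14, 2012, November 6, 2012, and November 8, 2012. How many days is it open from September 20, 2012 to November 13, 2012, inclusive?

September 20, 2012 is a Thursday.
That's 55 days from start to end, counting both.
55 = 7 × 7 + 6, so there are 7 full weeks plus 6 extra days.
Each full week contributes 5 weekdays (Mon–Fri): 7 × 5 = 35.
The 6 extra days are Thursday, Friday, Saturday, Sunday, Monday, Tuesday — 4 of them qualify.
Total: 35 + 4 = 39.
Holidays: September 21, 2012 (Fri); September 25, 2012 (Tue); October 14, 2012 (Sun); November 6, 2012 (Tue); November 8, 2012 (Thu).
4 of the 5 holidays fall on weekdays; the rest are weekends and were already excluded.
Business days: 39 − 4 = 35.

35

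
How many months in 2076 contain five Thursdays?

5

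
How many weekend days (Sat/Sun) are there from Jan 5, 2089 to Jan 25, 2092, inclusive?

Jan 5, 2089 is a Wednesday.
The range spans 1116 days (inclusive of both endpoints).
1116 = 7 × 159 + 3, so there are 159 full weeks plus 3 extra days.
Each full week contributes 2 weekend days (Sat, Sun): 159 × 2 = 318.
The 3 extra days are Wed, Thu, Fri — none qualify.
Total: 318 + 0 = 318.

318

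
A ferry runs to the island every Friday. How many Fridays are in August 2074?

5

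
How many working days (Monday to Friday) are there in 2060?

262 weekdays

Jan 1, 2060 is a Thursday.
The range spans 366 days (inclusive of both endpoints).
366 = 7 × 52 + 2, so there are 52 full weeks plus 2 extra days.
Each full week contributes 5 weekdays (Mon–Fri): 52 × 5 = 260.
The 2 extra days are Thu, Fri — 2 of them qualify.
Total: 260 + 2 = 262.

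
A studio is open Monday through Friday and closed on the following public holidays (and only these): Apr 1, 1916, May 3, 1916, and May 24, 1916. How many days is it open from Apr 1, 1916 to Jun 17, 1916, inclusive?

53 business days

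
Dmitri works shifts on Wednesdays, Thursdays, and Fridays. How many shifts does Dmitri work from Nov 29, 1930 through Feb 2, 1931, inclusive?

27

Nov 29, 1930 is a Saturday.
That's 66 days from start to end, counting both.
66 = 7 × 9 + 3, so there are 9 full weeks plus 3 extra days.
Each full week contributes 3 days from the set (Wed, Thu, Fri): 9 × 3 = 27.
The 3 extra days are Saturday, Sunday, Monday — none qualify.
Total: 27 + 0 = 27.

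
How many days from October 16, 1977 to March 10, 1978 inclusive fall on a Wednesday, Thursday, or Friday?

October 16, 1977 is a Sunday.
That's 146 days from start to end, counting both.
146 = 7 × 20 + 6, so there are 20 full weeks plus 6 extra days.
Each full week contributes 3 days from the set (Wed, Thu, Fri): 20 × 3 = 60.
The 6 extra days are Sunday, Monday, Tuesday, Wednesday, Thursday, Friday — 3 of them qualify.
Total: 60 + 3 = 63.

63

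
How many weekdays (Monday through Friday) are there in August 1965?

22

August 1, 1965 is a Sunday.
The range spans 31 days (inclusive of both endpoints).
31 = 7 × 4 + 3, so there are 4 full weeks plus 3 extra days.
Each full week contributes 5 weekdays (Mon–Fri): 4 × 5 = 20.
The 3 extra days are Sunday, Monday, Tuesday — 2 of them qualify.
Total: 20 + 2 = 22.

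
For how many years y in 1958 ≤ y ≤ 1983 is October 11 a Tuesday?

4

Day of week of October 11 in each year:
1958: Sat, 1959: Sun, 1960: Tue ✓, 1961: Wed, 1962: Thu, 1963: Fri, 1964: Sun, 1965: Mon, 1966: Tue ✓, 1967: Wed, 1968: Fri, 1969: Sat, 1970: Sun, 1971: Mon, 1972: Wed, 1973: Thu, 1974: Fri, 1975: Sat, 1976: Mon, 1977: Tue ✓, 1978: Wed, 1979: Thu, 1980: Sat, 1981: Sun, 1982: Mon, 1983: Tue ✓
Tuesdays: 1960, 1966, 1977, 1983.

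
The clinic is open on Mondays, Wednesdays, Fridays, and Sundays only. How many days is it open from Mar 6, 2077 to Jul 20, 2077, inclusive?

Mar 6, 2077 is a Saturday.
From Mar 6, 2077 to Jul 20, 2077 is 137 days inclusive.
137 = 7 × 19 + 4, so there are 19 full weeks plus 4 extra days.
Each full week contributes 4 days from the set (Mon, Wed, Fri, Sun): 19 × 4 = 76.
The 4 extra days are Saturday, Sunday, Monday, Tuesday — 2 of them qualify.
Total: 76 + 2 = 78.

78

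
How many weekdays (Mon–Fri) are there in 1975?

Jan 1, 1975 is a Wednesday.
That's 365 days from start to end, counting both.
365 = 7 × 52 + 1, so there are 52 full weeks plus 1 extra day.
Each full week contributes 5 weekdays (Mon–Fri): 52 × 5 = 260.
The 1 extra day is Wednesday — 1 of them qualifies.
Total: 260 + 1 = 261.

261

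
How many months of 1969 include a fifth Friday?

4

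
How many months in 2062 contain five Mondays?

4

A month has five Mondays exactly when Monday falls within its first (length − 28) days.
Jan: 31 days, starts Sun → 5 of Sun, Mon, Tue ✓
Feb: 28 days, starts Wed → 5 of (none)
Mar: 31 days, starts Wed → 5 of Wed, Thu, Fri
Apr: 30 days, starts Sat → 5 of Sat, Sun
May: 31 days, starts Mon → 5 of Mon, Tue, Wed ✓
Jun: 30 days, starts Thu → 5 of Thu, Fri
Jul: 31 days, starts Sat → 5 of Sat, Sun, Mon ✓
Aug: 31 days, starts Tue → 5 of Tue, Wed, Thu
Sep: 30 days, starts Fri → 5 of Fri, Sat
Oct: 31 days, starts Sun → 5 of Sun, Mon, Tue ✓
Nov: 30 days, starts Wed → 5 of Wed, Thu
Dec: 31 days, starts Fri → 5 of Fri, Sat, Sun
Months with five Mondays: Jan, May, Jul, Oct.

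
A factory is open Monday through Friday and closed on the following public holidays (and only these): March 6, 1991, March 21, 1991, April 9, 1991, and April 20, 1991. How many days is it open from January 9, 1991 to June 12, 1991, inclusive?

108

January 9, 1991 is a Wednesday.
That's 155 days from start to end, counting both.
155 = 7 × 22 + 1, so there are 22 full weeks plus 1 extra day.
Each full week contributes 5 weekdays (Mon–Fri): 22 × 5 = 110.
The 1 extra day is Wednesday — 1 of them qualifies.
Total: 110 + 1 = 111.
Holidays: March 6, 1991 (Wed); March 21, 1991 (Thu); April 9, 1991 (Tue); April 20, 1991 (Sat).
3 of the 4 holidays fall on weekdays; the rest are weekends and were already excluded.
Business days: 111 − 3 = 108.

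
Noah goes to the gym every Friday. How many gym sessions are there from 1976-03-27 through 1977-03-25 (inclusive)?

52

1976-03-27 is a Saturday.
That's 364 days from start to end, counting both.
364 = 7 × 52, so the span is exactly 52 full weeks.
Each full week contributes one Friday: 52 so far.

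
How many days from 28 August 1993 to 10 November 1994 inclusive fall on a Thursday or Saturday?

28 August 1993 is a Saturday.
From 28 August 1993 to 10 November 1994 is 440 days inclusive.
440 = 7 × 62 + 6, so there are 62 full weeks plus 6 extra days.
Each full week contributes 2 days from the set (Thu, Sat): 62 × 2 = 124.
The 6 extra days are Sat, Sun, Mon, Tue, Wed, Thu — 2 of them qualify.
Total: 124 + 2 = 126.

126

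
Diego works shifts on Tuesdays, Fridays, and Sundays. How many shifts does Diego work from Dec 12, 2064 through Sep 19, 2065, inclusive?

Dec 12, 2064 is a Friday.
The range spans 282 days (inclusive of both endpoints).
282 = 7 × 40 + 2, so there are 40 full weeks plus 2 extra days.
Each full week contributes 3 days from the set (Tue, Fri, Sun): 40 × 3 = 120.
The 2 extra days are Fri, Sat — 1 of them qualifies.
Total: 120 + 1 = 121.

121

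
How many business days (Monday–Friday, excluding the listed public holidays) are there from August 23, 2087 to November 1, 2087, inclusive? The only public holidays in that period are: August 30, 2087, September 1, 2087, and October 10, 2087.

48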